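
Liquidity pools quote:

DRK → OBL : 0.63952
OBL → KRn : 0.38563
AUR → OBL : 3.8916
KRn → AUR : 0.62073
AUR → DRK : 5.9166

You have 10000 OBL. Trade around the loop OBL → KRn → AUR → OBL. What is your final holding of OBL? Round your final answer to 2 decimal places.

10000 OBL × 0.38563 = 3856.3 KRn
3856.3 KRn × 0.62073 = 2393.721099 AUR
2393.721099 AUR × 3.8916 = 9315.4050288684 OBL

9315.41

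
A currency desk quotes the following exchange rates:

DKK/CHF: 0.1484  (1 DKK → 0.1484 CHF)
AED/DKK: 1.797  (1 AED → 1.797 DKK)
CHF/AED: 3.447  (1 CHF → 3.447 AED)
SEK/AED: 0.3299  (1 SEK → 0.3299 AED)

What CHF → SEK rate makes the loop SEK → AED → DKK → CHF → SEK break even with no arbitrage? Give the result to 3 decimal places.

Known legs of the cycle: 0.3299 × 1.797 × 0.1484 = 0.08797601652
For no arbitrage the full-cycle product must be 1, so the missing rate is 1 / 0.08797601652 ≈ 11.36673.

11.367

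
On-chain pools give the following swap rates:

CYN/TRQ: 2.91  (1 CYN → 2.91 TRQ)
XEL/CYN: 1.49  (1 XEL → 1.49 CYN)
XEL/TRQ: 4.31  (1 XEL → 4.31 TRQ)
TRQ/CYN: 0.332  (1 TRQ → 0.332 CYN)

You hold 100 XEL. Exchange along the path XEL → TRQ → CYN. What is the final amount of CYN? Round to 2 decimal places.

100 XEL × 4.31 = 431 TRQ
431 TRQ × 0.332 = 143.092 CYN

143.09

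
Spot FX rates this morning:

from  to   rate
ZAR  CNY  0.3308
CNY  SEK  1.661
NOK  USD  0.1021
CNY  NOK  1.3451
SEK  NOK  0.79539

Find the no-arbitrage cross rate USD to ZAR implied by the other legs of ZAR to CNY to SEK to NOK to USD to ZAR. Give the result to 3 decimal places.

22.411

Known legs of the cycle: 0.3308 × 1.661 × 0.79539 × 0.1021 = 0.0446211749665572
For no arbitrage the full-cycle product must be 1, so the missing rate is 1 / 0.0446211749665572 ≈ 22.41088.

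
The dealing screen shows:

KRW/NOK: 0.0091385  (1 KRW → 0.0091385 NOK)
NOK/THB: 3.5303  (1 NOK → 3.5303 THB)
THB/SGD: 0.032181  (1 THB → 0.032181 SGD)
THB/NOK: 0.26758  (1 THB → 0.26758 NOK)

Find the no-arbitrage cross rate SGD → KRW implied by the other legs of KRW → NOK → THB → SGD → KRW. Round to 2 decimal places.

963.19

Known legs of the cycle: 0.0091385 × 3.5303 × 0.032181 = 0.00103821204762555
For no arbitrage the full-cycle product must be 1, so the missing rate is 1 / 0.00103821204762555 ≈ 963.1944.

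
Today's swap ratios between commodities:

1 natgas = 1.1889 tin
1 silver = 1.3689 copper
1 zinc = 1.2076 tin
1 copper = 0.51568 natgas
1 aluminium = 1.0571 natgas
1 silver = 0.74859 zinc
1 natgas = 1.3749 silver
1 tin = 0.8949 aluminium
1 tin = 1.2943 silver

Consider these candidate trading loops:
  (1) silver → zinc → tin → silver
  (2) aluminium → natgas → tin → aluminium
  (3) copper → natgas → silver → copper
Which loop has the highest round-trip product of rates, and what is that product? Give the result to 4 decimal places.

1.1700

(1) 0.74859 × 1.2076 × 1.2943 = 1.17004
(2) 1.0571 × 1.1889 × 0.8949 = 1.12470
(3) 0.51568 × 1.3749 × 1.3689 = 0.97056
Highest is cycle (1) at 1.1700 (>1, arbitrage).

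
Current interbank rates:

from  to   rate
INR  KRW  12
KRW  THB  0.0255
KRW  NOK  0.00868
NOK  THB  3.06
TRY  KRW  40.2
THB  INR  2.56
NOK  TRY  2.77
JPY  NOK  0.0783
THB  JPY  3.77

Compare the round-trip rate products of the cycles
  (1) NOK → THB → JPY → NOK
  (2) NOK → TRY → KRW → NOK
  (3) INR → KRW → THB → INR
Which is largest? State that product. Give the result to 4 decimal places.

(1) 3.06 × 3.77 × 0.0783 = 0.90328
(2) 2.77 × 40.2 × 0.00868 = 0.96655
(3) 12 × 0.0255 × 2.56 = 0.78336
Highest is cycle (2) at 0.9666 (≤1, no arbitrage).

0.9666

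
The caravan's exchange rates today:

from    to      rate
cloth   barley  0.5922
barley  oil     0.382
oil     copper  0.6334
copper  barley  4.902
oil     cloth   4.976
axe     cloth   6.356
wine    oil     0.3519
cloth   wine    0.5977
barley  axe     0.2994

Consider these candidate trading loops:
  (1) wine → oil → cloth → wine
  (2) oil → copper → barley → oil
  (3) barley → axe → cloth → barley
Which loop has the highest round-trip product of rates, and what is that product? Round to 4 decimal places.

(1) 0.3519 × 4.976 × 0.5977 = 1.04661
(2) 0.6334 × 4.902 × 0.382 = 1.18608
(3) 0.2994 × 6.356 × 0.5922 = 1.12695
Highest is cycle (2) at 1.1861 (>1, arbitrage).

1.1861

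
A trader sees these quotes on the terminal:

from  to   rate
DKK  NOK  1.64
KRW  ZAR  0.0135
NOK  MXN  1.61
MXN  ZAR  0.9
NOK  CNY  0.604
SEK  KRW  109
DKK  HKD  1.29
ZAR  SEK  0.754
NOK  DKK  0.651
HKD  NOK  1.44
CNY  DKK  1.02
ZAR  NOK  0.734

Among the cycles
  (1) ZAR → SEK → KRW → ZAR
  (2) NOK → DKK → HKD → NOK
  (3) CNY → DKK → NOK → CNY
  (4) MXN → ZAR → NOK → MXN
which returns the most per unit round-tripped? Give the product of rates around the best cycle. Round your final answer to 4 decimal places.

1.2093

(1) 0.754 × 109 × 0.0135 = 1.10951
(2) 0.651 × 1.29 × 1.44 = 1.20930
(3) 1.02 × 1.64 × 0.604 = 1.01037
(4) 0.9 × 0.734 × 1.61 = 1.06357
Highest is cycle (2) at 1.2093 (>1, arbitrage).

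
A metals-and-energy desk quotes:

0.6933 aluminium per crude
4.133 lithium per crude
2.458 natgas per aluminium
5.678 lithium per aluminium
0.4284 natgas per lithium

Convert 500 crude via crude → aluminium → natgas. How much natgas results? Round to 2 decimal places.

852.07

500 crude × 0.6933 = 346.65 aluminium
346.65 aluminium × 2.458 = 852.0657 natgas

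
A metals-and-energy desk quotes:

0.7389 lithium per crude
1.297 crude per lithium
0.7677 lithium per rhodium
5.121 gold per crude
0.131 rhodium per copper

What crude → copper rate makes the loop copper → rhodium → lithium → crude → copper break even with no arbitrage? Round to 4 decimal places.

Known legs of the cycle: 0.131 × 0.7677 × 1.297 = 0.1304376039
For no arbitrage the full-cycle product must be 1, so the missing rate is 1 / 0.1304376039 ≈ 7.666501.

7.6665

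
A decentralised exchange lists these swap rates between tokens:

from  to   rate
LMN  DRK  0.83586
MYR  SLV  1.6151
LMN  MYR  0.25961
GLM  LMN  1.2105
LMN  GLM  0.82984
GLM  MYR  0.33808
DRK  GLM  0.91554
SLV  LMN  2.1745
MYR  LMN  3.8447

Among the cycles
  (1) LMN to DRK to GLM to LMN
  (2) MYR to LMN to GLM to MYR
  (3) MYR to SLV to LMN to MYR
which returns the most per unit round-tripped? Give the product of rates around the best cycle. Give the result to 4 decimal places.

(1) 0.83586 × 0.91554 × 1.2105 = 0.92635
(2) 3.8447 × 0.82984 × 0.33808 = 1.07864
(3) 1.6151 × 2.1745 × 0.25961 = 0.91176
Highest is cycle (2) at 1.0786 (>1, arbitrage).

1.0786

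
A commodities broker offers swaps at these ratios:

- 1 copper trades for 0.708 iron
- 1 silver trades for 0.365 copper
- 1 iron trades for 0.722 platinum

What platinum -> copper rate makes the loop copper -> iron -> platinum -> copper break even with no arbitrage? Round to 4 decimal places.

1.9563

Known legs of the cycle: 0.708 × 0.722 = 0.511176
For no arbitrage the full-cycle product must be 1, so the missing rate is 1 / 0.511176 ≈ 1.956273.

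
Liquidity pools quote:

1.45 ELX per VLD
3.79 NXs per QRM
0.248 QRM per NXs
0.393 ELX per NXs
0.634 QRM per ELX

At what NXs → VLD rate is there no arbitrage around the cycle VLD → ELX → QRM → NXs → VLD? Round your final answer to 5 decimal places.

0.28701

Known legs of the cycle: 1.45 × 0.634 × 3.79 = 3.484147
For no arbitrage the full-cycle product must be 1, so the missing rate is 1 / 3.484147 ≈ 0.2870143.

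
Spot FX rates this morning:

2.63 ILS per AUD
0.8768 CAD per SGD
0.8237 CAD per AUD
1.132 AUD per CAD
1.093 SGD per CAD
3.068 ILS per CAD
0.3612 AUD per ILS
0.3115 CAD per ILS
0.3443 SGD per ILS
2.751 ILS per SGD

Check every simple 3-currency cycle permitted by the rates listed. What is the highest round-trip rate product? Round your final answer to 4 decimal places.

ILS→CAD→SGD→ILS: 0.3115 × 1.093 × 2.751 = 0.93663
AUD→ILS→CAD→AUD: 2.63 × 0.3115 × 1.132 = 0.92739
ILS→SGD→CAD→ILS: 0.3443 × 0.8768 × 3.068 = 0.92617
AUD→CAD→ILS→AUD: 0.8237 × 3.068 × 0.3612 = 0.91279
Maximum is ILS→CAD→SGD→ILS at 0.9366; no arbitrage — every cycle loses value.

0.9366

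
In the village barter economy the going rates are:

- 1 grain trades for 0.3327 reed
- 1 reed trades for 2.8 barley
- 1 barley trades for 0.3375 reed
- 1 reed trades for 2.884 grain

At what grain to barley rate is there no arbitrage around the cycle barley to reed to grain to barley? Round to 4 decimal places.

Known legs of the cycle: 0.3375 × 2.884 = 0.97335
For no arbitrage the full-cycle product must be 1, so the missing rate is 1 / 0.97335 ≈ 1.027380.

1.0274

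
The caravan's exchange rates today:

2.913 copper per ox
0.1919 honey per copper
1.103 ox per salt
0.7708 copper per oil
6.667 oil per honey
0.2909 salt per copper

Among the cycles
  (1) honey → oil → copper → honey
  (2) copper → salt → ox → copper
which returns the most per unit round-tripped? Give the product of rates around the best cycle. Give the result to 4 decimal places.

0.9862

(1) 6.667 × 0.7708 × 0.1919 = 0.98616
(2) 0.2909 × 1.103 × 2.913 = 0.93467
Highest is cycle (1) at 0.9862 (≤1, no arbitrage).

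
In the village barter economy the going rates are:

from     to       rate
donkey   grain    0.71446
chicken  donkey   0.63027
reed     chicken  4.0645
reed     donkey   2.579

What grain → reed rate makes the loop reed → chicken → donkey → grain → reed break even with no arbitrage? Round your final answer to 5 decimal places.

0.54637

Known legs of the cycle: 4.0645 × 0.63027 × 0.71446 = 1.8302553412209
For no arbitrage the full-cycle product must be 1, so the missing rate is 1 / 1.8302553412209 ≈ 0.5463719.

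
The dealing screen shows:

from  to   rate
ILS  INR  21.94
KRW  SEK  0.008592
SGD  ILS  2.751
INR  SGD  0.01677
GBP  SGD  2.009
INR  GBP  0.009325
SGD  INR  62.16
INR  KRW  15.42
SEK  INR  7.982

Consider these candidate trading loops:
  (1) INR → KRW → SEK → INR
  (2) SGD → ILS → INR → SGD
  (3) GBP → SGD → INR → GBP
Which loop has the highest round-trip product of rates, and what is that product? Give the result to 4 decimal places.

1.1645

(1) 15.42 × 0.008592 × 7.982 = 1.05752
(2) 2.751 × 21.94 × 0.01677 = 1.01219
(3) 2.009 × 62.16 × 0.009325 = 1.16450
Highest is cycle (3) at 1.1645 (>1, arbitrage).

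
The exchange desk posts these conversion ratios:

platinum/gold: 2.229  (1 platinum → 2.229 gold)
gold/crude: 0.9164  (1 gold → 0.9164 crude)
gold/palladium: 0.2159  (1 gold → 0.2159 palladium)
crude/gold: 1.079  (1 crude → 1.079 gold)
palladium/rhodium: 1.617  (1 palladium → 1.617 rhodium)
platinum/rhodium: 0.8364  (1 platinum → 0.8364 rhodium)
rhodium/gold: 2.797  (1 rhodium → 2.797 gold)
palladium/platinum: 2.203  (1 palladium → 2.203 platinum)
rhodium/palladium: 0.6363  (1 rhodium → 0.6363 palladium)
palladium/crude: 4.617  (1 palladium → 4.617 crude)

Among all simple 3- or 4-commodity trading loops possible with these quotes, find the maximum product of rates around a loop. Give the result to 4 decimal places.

1.1724

rhodium→palladium→platinum→rhodium: 0.6363 × 2.203 × 0.8364 = 1.17244
rhodium→gold→palladium→platinum→rhodium: 2.797 × 0.2159 × 2.203 × 0.8364 = 1.11269
crude→gold→palladium→crude: 1.079 × 0.2159 × 4.617 = 1.07556
palladium→platinum→gold→palladium: 2.203 × 2.229 × 0.2159 = 1.06017
rhodium→gold→palladium→rhodium: 2.797 × 0.2159 × 1.617 = 0.97646
Maximum is rhodium→palladium→platinum→rhodium at 1.1724; arbitrage exists.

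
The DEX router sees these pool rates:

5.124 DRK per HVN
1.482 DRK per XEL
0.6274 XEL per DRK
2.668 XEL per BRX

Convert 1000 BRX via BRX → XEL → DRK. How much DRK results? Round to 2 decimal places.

3953.98

1000 BRX × 2.668 = 2668 XEL
2668 XEL × 1.482 = 3953.976 DRK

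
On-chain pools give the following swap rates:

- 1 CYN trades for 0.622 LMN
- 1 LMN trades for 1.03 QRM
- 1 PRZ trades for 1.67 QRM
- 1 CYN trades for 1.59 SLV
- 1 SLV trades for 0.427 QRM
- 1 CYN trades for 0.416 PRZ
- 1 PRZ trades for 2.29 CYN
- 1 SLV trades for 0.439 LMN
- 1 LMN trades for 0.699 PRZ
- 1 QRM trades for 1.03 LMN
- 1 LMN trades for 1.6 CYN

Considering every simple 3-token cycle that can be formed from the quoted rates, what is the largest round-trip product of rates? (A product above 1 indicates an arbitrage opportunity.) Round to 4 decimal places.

LMN→PRZ→QRM→LMN: 0.699 × 1.67 × 1.03 = 1.20235
LMN→CYN→SLV→LMN: 1.6 × 1.59 × 0.439 = 1.11682
LMN→PRZ→CYN→LMN: 0.699 × 2.29 × 0.622 = 0.99564
Maximum is LMN→PRZ→QRM→LMN at 1.2023; arbitrage exists.

1.2023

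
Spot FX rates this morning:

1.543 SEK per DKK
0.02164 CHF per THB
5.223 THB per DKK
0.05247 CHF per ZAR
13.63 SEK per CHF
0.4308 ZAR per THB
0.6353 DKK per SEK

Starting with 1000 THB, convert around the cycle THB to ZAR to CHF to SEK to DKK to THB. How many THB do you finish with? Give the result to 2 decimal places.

1022.31

1000 THB × 0.4308 = 430.8 ZAR
430.8 ZAR × 0.05247 = 22.604076 CHF
22.604076 CHF × 13.63 = 308.09355588 SEK
308.09355588 SEK × 0.6353 = 195.731836050564 DKK
195.731836050564 DKK × 5.223 = 1022.307379692095772 THB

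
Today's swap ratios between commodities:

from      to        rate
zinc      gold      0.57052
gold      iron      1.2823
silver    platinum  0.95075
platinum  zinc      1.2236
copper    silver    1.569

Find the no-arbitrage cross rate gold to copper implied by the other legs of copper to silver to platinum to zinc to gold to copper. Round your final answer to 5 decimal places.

Known legs of the cycle: 1.569 × 0.95075 × 1.2236 × 0.57052 = 1.041356949203676
For no arbitrage the full-cycle product must be 1, so the missing rate is 1 / 1.041356949203676 ≈ 0.9602855.

0.96029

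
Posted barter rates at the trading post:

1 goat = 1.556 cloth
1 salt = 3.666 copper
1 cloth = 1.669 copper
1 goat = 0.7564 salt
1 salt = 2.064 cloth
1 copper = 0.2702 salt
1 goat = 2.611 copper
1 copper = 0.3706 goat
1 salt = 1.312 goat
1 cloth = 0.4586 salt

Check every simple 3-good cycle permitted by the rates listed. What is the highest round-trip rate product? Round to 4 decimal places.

goat→salt→copper→goat: 0.7564 × 3.666 × 0.3706 = 1.02766
goat→cloth→copper→goat: 1.556 × 1.669 × 0.3706 = 0.96243
goat→cloth→salt→goat: 1.556 × 0.4586 × 1.312 = 0.93622
salt→cloth→copper→salt: 2.064 × 1.669 × 0.2702 = 0.93079
goat→copper→salt→goat: 2.611 × 0.2702 × 1.312 = 0.92561
Maximum is goat→salt→copper→goat at 1.0277; arbitrage exists.

1.0277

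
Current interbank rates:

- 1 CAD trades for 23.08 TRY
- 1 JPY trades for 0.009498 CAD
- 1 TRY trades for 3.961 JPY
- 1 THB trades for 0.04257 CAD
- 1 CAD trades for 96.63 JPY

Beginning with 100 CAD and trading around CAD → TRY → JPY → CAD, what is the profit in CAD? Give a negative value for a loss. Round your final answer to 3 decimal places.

100 CAD × 23.08 = 2308 TRY
2308 TRY × 3.961 = 9141.988 JPY
9141.988 JPY × 0.009498 = 86.830602024 CAD
Net change: 86.830602024 − 100 = -13.169397976 CAD

-13.169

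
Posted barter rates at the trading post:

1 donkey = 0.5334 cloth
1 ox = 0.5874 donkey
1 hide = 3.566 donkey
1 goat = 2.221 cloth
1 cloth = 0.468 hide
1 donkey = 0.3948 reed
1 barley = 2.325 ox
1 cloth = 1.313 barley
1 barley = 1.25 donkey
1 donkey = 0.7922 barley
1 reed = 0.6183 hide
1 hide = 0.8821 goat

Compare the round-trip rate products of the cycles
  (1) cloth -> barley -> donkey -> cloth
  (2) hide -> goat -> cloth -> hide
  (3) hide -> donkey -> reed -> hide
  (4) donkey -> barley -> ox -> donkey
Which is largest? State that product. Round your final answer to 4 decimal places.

(1) 1.313 × 1.25 × 0.5334 = 0.87544
(2) 0.8821 × 2.221 × 0.468 = 0.91688
(3) 3.566 × 0.3948 × 0.6183 = 0.87048
(4) 0.7922 × 2.325 × 0.5874 = 1.08191
Highest is cycle (4) at 1.0819 (>1, arbitrage).

1.0819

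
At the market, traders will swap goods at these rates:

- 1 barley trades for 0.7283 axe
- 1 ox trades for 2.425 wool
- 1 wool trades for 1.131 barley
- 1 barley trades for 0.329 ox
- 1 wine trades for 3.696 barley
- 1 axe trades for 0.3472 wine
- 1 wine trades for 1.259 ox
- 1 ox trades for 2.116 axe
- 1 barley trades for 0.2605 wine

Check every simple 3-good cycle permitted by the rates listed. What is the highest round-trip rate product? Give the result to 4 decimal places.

0.9346

axe→wine→barley→axe: 0.3472 × 3.696 × 0.7283 = 0.93459
axe→wine→ox→axe: 0.3472 × 1.259 × 2.116 = 0.92496
wool→barley→ox→wool: 1.131 × 0.329 × 2.425 = 0.90234
Maximum is axe→wine→barley→axe at 0.9346; no arbitrage — every cycle loses value.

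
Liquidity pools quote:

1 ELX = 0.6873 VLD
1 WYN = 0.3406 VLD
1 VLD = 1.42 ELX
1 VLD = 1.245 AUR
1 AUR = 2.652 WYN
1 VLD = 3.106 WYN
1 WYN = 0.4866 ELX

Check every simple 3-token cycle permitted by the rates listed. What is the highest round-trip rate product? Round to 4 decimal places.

AUR→WYN→VLD→AUR: 2.652 × 0.3406 × 1.245 = 1.12457
ELX→VLD→WYN→ELX: 0.6873 × 3.106 × 0.4866 = 1.03877
Maximum is AUR→WYN→VLD→AUR at 1.1246; arbitrage exists.

1.1246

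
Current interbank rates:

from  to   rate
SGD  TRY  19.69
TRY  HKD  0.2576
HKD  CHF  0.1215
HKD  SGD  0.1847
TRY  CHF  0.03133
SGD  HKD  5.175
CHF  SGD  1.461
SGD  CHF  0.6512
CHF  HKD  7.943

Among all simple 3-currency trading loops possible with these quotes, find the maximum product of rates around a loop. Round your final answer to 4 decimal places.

SGD→CHF→HKD→SGD: 0.6512 × 7.943 × 0.1847 = 0.95536
TRY→HKD→SGD→TRY: 0.2576 × 0.1847 × 19.69 = 0.93682
SGD→HKD→CHF→SGD: 5.175 × 0.1215 × 1.461 = 0.91862
TRY→CHF→SGD→TRY: 0.03133 × 1.461 × 19.69 = 0.90127
Maximum is SGD→CHF→HKD→SGD at 0.9554; no arbitrage — every cycle loses value.

0.9554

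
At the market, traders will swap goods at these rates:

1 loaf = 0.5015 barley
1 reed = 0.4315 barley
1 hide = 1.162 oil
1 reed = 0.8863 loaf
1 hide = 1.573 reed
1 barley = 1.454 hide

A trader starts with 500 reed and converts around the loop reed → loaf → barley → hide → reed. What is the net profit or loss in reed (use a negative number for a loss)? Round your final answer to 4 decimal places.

500 reed × 0.8863 = 443.15 loaf
443.15 loaf × 0.5015 = 222.239725 barley
222.239725 barley × 1.454 = 323.13656015 hide
323.13656015 hide × 1.573 = 508.29380911595 reed
Net change: 508.29380911595 − 500 = 8.29380911595 reed

8.2938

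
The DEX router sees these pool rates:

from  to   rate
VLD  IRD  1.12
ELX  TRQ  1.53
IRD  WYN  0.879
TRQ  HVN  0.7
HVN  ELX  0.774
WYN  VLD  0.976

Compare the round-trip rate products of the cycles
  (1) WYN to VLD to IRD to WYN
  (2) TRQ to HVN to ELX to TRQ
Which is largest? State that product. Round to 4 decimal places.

0.9609

(1) 0.976 × 1.12 × 0.879 = 0.96085
(2) 0.7 × 0.774 × 1.53 = 0.82895
Highest is cycle (1) at 0.9609 (≤1, no arbitrage).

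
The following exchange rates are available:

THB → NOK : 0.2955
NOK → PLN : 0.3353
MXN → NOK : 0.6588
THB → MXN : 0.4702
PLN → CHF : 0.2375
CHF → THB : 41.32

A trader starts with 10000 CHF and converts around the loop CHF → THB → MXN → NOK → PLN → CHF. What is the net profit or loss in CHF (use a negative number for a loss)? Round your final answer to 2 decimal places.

10000 CHF × 41.32 = 413200 THB
413200 THB × 0.4702 = 194286.64 MXN
194286.64 MXN × 0.6588 = 127996.038432 NOK
127996.038432 NOK × 0.3353 = 42917.0716862496 PLN
42917.0716862496 PLN × 0.2375 = 10192.80452548428 CHF
Net change: 10192.80452548428 − 10000 = 192.80452548428 CHF

192.80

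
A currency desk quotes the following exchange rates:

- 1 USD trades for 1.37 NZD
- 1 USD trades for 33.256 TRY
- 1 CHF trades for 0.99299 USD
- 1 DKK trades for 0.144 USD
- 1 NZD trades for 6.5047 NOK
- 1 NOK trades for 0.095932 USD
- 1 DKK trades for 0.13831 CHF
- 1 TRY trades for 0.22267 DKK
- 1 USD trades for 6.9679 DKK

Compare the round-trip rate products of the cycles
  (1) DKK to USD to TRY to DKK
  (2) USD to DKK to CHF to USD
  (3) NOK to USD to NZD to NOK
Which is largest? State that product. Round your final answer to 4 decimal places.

(1) 0.144 × 33.256 × 0.22267 = 1.06634
(2) 6.9679 × 0.13831 × 0.99299 = 0.95697
(3) 0.095932 × 1.37 × 6.5047 = 0.85489
Highest is cycle (1) at 1.0663 (>1, arbitrage).

1.0663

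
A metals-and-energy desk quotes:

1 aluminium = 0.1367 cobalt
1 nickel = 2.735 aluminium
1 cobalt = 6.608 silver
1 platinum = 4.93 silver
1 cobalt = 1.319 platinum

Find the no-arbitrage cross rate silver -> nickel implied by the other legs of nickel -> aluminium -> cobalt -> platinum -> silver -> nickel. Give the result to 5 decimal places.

Known legs of the cycle: 2.735 × 0.1367 × 1.319 × 4.93 = 2.431182494915
For no arbitrage the full-cycle product must be 1, so the missing rate is 1 / 2.431182494915 ≈ 0.4113225.

0.41132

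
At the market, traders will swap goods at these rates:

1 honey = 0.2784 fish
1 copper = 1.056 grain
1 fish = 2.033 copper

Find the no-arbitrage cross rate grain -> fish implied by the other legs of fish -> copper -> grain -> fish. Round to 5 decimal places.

0.46580

Known legs of the cycle: 2.033 × 1.056 = 2.146848
For no arbitrage the full-cycle product must be 1, so the missing rate is 1 / 2.146848 ≈ 0.4657992.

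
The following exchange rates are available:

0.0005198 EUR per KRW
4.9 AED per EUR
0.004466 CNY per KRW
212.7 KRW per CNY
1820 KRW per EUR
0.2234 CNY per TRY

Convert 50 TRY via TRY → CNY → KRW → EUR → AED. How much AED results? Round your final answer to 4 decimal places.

50 TRY × 0.2234 = 11.17 CNY
11.17 CNY × 212.7 = 2375.859 KRW
2375.859 KRW × 0.0005198 = 1.2349715082 EUR
1.2349715082 EUR × 4.9 = 6.05136039018 AED

6.0514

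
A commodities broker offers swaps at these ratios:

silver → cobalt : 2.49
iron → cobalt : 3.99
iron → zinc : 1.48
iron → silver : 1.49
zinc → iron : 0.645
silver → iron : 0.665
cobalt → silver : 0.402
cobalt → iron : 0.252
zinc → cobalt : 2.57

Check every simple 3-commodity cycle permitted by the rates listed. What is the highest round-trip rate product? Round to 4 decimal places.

iron→cobalt→silver→iron: 3.99 × 0.402 × 0.665 = 1.06665
iron→zinc→cobalt→iron: 1.48 × 2.57 × 0.252 = 0.95851
iron→silver→cobalt→iron: 1.49 × 2.49 × 0.252 = 0.93495
Maximum is iron→cobalt→silver→iron at 1.0666; arbitrage exists.

1.0666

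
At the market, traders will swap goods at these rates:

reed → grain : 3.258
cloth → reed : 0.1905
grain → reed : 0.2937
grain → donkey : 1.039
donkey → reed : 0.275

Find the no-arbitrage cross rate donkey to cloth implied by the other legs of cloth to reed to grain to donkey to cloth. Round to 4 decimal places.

Known legs of the cycle: 0.1905 × 3.258 × 1.039 = 0.644854311
For no arbitrage the full-cycle product must be 1, so the missing rate is 1 / 0.644854311 ≈ 1.550738.

1.5507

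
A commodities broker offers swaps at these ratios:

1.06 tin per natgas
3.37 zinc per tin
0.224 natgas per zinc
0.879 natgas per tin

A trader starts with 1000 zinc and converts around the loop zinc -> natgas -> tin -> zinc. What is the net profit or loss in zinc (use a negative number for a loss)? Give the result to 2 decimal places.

-199.83

1000 zinc × 0.224 = 224 natgas
224 natgas × 1.06 = 237.44 tin
237.44 tin × 3.37 = 800.1728 zinc
Net change: 800.1728 − 1000 = -199.8272 zinc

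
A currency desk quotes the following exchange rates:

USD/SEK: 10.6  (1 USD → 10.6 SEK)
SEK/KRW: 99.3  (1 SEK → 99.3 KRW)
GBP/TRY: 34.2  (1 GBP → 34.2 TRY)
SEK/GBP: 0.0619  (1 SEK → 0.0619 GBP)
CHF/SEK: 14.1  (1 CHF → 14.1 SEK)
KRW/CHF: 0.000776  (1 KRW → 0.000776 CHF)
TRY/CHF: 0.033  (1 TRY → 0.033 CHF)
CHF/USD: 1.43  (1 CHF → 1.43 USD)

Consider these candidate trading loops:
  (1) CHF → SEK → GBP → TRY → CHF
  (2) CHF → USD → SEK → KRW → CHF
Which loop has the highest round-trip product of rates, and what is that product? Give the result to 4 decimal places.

(1) 14.1 × 0.0619 × 34.2 × 0.033 = 0.98503
(2) 1.43 × 10.6 × 99.3 × 0.000776 = 1.16803
Highest is cycle (2) at 1.1680 (>1, arbitrage).

1.1680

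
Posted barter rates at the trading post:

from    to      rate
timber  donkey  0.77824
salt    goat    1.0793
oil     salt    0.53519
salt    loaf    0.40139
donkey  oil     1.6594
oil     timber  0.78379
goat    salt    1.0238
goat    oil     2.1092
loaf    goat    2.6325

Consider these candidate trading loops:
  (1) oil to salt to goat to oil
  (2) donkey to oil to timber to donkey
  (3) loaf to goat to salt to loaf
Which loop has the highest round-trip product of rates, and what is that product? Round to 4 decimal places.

1.2183

(1) 0.53519 × 1.0793 × 2.1092 = 1.21834
(2) 1.6594 × 0.78379 × 0.77824 = 1.01220
(3) 2.6325 × 1.0238 × 0.40139 = 1.08181
Highest is cycle (1) at 1.2183 (>1, arbitrage).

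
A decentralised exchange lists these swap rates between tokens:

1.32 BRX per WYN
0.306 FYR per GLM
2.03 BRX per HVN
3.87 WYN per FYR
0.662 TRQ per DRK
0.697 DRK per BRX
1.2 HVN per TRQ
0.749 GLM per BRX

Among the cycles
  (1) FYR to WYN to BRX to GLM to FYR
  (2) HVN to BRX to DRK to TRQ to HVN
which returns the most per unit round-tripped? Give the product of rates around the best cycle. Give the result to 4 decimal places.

1.1708

(1) 3.87 × 1.32 × 0.749 × 0.306 = 1.17081
(2) 2.03 × 0.697 × 0.662 × 1.2 = 1.12400
Highest is cycle (1) at 1.1708 (>1, arbitrage).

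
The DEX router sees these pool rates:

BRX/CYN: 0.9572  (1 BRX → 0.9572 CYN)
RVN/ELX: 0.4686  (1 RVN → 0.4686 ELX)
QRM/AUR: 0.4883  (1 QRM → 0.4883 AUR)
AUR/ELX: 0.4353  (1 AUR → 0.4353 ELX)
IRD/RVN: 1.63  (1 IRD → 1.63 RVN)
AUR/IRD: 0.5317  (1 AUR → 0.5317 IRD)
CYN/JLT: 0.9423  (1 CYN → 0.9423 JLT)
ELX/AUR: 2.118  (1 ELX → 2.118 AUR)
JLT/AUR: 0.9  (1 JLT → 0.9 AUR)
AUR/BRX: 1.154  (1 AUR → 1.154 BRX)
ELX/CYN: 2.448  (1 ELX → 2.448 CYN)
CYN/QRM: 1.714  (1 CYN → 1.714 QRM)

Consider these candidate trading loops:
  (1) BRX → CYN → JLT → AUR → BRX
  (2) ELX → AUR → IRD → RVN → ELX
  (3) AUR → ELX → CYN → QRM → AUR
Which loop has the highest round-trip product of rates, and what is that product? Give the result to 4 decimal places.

0.9368

(1) 0.9572 × 0.9423 × 0.9 × 1.154 = 0.93679
(2) 2.118 × 0.5317 × 1.63 × 0.4686 = 0.86017
(3) 0.4353 × 2.448 × 1.714 × 0.4883 = 0.89186
Highest is cycle (1) at 0.9368 (≤1, no arbitrage).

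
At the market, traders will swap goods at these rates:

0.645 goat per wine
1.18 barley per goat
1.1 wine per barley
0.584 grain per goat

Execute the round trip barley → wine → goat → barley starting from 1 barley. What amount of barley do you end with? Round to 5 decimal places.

1 barley × 1.1 = 1.1 wine
1.1 wine × 0.645 = 0.7095 goat
0.7095 goat × 1.18 = 0.83721 barley

0.83721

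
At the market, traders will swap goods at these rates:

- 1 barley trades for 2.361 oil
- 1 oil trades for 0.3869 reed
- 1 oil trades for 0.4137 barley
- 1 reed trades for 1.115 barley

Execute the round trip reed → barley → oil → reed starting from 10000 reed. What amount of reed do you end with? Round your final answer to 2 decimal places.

10185.20

10000 reed × 1.115 = 11150 barley
11150 barley × 2.361 = 26325.15 oil
26325.15 oil × 0.3869 = 10185.200535 reed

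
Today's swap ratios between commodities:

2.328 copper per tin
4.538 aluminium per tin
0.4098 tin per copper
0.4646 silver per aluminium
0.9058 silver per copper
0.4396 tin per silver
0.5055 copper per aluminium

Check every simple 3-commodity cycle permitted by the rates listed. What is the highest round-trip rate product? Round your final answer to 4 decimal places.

aluminium→copper→tin→aluminium: 0.5055 × 0.4098 × 4.538 = 0.94006
tin→copper→silver→tin: 2.328 × 0.9058 × 0.4396 = 0.92699
aluminium→silver→tin→aluminium: 0.4646 × 0.4396 × 4.538 = 0.92683
Maximum is aluminium→copper→tin→aluminium at 0.9401; no arbitrage — every cycle loses value.

0.9401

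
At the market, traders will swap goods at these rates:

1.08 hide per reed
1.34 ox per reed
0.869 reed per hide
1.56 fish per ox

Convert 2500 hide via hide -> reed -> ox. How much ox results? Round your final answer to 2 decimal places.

2500 hide × 0.869 = 2172.5 reed
2172.5 reed × 1.34 = 2911.15 ox

2911.15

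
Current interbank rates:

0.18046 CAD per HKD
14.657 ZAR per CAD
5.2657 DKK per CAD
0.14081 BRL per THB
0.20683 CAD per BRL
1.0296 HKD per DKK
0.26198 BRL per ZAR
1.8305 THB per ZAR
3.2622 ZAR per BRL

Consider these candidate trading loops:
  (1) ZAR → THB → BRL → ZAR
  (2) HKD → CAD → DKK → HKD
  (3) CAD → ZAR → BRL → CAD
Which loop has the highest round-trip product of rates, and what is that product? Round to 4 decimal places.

0.9784

(1) 1.8305 × 0.14081 × 3.2622 = 0.84084
(2) 0.18046 × 5.2657 × 1.0296 = 0.97838
(3) 14.657 × 0.26198 × 0.20683 = 0.79419
Highest is cycle (2) at 0.9784 (≤1, no arbitrage).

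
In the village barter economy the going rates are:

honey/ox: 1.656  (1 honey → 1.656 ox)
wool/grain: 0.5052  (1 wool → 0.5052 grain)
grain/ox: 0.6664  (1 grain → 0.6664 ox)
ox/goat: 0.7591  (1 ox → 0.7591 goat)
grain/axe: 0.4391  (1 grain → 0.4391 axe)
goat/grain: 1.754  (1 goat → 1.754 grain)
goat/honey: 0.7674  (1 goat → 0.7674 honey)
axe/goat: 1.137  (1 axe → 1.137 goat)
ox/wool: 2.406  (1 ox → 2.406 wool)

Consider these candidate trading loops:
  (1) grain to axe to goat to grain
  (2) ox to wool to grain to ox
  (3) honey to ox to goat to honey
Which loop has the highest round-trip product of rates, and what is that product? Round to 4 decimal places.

0.9647

(1) 0.4391 × 1.137 × 1.754 = 0.87570
(2) 2.406 × 0.5052 × 0.6664 = 0.81002
(3) 1.656 × 0.7591 × 0.7674 = 0.96468
Highest is cycle (3) at 0.9647 (≤1, no arbitrage).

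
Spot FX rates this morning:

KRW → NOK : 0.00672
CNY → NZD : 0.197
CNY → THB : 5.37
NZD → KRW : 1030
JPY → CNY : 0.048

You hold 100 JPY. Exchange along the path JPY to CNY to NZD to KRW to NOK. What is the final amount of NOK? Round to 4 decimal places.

6.5451

100 JPY × 0.048 = 4.8 CNY
4.8 CNY × 0.197 = 0.9456 NZD
0.9456 NZD × 1030 = 973.968 KRW
973.968 KRW × 0.00672 = 6.54506496 NOK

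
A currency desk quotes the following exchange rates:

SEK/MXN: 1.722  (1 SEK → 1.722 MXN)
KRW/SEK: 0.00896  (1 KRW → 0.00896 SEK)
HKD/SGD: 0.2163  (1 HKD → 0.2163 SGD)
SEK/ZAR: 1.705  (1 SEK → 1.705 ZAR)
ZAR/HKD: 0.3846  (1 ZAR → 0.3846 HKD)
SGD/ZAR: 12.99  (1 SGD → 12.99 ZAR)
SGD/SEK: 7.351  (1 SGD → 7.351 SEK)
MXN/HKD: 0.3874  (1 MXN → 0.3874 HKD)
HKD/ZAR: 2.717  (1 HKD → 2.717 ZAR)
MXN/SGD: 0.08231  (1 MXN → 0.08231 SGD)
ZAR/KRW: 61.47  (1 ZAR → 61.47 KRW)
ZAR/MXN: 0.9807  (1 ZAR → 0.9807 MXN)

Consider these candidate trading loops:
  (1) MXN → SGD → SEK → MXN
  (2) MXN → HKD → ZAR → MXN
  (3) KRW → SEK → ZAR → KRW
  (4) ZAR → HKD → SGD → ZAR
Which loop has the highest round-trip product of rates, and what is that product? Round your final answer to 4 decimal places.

(1) 0.08231 × 7.351 × 1.722 = 1.04191
(2) 0.3874 × 2.717 × 0.9807 = 1.03225
(3) 0.00896 × 1.705 × 61.47 = 0.93906
(4) 0.3846 × 0.2163 × 12.99 = 1.08062
Highest is cycle (4) at 1.0806 (>1, arbitrage).

1.0806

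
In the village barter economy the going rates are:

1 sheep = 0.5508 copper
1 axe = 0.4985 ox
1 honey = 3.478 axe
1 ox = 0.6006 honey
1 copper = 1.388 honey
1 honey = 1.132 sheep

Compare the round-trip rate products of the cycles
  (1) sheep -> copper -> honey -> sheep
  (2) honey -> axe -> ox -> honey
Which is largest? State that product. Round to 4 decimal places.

(1) 0.5508 × 1.388 × 1.132 = 0.86543
(2) 3.478 × 0.4985 × 0.6006 = 1.04131
Highest is cycle (2) at 1.0413 (>1, arbitrage).

1.0413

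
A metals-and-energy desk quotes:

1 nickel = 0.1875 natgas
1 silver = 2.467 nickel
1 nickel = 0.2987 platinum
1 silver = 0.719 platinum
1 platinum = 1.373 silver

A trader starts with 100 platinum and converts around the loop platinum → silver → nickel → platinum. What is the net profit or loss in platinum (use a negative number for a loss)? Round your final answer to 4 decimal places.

1.1754

100 platinum × 1.373 = 137.3 silver
137.3 silver × 2.467 = 338.7191 nickel
338.7191 nickel × 0.2987 = 101.17539517 platinum
Net change: 101.17539517 − 100 = 1.17539517 platinum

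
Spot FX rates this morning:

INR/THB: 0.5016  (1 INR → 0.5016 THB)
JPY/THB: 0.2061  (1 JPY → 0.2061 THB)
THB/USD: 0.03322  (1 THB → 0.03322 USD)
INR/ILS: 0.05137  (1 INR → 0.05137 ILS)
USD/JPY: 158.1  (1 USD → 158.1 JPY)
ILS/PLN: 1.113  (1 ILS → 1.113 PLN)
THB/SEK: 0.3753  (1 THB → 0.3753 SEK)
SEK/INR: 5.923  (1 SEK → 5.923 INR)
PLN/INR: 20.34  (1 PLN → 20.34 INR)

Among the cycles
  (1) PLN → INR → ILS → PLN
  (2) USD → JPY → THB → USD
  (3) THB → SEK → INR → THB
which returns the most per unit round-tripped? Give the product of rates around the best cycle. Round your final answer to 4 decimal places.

1.1629

(1) 20.34 × 0.05137 × 1.113 = 1.16294
(2) 158.1 × 0.2061 × 0.03322 = 1.08245
(3) 0.3753 × 5.923 × 0.5016 = 1.11501
Highest is cycle (1) at 1.1629 (>1, arbitrage).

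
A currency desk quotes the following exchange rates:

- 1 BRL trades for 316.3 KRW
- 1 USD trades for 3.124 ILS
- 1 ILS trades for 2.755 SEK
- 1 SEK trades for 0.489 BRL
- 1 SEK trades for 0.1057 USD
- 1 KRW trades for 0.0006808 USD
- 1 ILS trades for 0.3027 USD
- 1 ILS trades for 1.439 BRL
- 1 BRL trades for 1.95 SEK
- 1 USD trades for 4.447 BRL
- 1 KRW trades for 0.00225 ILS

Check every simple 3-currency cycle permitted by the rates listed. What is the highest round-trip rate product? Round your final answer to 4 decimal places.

KRW→ILS→BRL→KRW: 0.00225 × 1.439 × 316.3 = 1.02410
KRW→USD→BRL→KRW: 0.0006808 × 4.447 × 316.3 = 0.95760
BRL→SEK→USD→BRL: 1.95 × 0.1057 × 4.447 = 0.91659
ILS→SEK→USD→ILS: 2.755 × 0.1057 × 3.124 = 0.90972
Maximum is KRW→ILS→BRL→KRW at 1.0241; arbitrage exists.

1.0241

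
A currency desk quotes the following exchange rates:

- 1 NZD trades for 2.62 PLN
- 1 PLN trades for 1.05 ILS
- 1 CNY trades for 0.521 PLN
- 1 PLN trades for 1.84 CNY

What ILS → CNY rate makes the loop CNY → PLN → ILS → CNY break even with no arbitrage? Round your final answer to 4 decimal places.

1.8280

Known legs of the cycle: 0.521 × 1.05 = 0.54705
For no arbitrage the full-cycle product must be 1, so the missing rate is 1 / 0.54705 ≈ 1.827986.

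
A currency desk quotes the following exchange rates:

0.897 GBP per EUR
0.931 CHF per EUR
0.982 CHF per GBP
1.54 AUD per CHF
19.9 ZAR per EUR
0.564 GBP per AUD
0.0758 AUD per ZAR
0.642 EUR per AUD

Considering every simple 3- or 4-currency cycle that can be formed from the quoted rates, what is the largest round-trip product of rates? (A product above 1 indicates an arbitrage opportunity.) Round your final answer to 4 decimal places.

EUR→ZAR→AUD→EUR: 19.9 × 0.0758 × 0.642 = 0.96841
EUR→CHF→AUD→EUR: 0.931 × 1.54 × 0.642 = 0.92046
EUR→GBP→CHF→AUD→EUR: 0.897 × 0.982 × 1.54 × 0.642 = 0.87088
CHF→AUD→GBP→CHF: 1.54 × 0.564 × 0.982 = 0.85293
Maximum is EUR→ZAR→AUD→EUR at 0.9684; no arbitrage — every cycle loses value.

0.9684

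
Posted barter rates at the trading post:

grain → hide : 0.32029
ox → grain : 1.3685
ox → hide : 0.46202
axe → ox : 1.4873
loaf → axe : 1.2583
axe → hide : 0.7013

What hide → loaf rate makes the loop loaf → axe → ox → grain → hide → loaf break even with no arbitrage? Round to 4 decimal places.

Known legs of the cycle: 1.2583 × 1.4873 × 1.3685 × 0.32029 = 0.82029668363163535
For no arbitrage the full-cycle product must be 1, so the missing rate is 1 / 0.82029668363163535 ≈ 1.219071.

1.2191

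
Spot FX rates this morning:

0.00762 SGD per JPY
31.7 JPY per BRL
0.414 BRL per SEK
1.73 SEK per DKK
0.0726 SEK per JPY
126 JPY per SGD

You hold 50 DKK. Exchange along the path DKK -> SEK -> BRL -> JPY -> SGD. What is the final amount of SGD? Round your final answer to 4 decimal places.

8.6503

50 DKK × 1.73 = 86.5 SEK
86.5 SEK × 0.414 = 35.811 BRL
35.811 BRL × 31.7 = 1135.2087 JPY
1135.2087 JPY × 0.00762 = 8.650290294 SGD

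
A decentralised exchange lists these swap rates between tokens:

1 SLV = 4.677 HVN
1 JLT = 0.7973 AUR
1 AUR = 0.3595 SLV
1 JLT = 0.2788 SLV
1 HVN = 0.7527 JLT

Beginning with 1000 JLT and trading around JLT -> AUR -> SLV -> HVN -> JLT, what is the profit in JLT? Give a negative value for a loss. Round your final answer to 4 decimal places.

1000 JLT × 0.7973 = 797.3 AUR
797.3 AUR × 0.3595 = 286.62935 SLV
286.62935 SLV × 4.677 = 1340.56546995 HVN
1340.56546995 HVN × 0.7527 = 1009.043629231365 JLT
Net change: 1009.043629231365 − 1000 = 9.043629231365 JLT

9.0436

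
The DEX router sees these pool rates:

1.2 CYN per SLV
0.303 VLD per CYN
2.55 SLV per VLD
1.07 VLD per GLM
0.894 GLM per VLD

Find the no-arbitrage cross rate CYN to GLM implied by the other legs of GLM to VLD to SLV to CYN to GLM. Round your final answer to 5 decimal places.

Known legs of the cycle: 1.07 × 2.55 × 1.2 = 3.2742
For no arbitrage the full-cycle product must be 1, so the missing rate is 1 / 3.2742 ≈ 0.3054181.

0.30542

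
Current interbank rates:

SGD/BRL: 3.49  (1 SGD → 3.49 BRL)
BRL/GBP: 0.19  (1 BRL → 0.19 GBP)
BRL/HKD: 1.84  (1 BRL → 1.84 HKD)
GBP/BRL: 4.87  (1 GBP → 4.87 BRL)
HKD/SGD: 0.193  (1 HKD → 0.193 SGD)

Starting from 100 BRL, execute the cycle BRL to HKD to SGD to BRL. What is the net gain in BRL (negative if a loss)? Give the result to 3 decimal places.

23.937

100 BRL × 1.84 = 184 HKD
184 HKD × 0.193 = 35.512 SGD
35.512 SGD × 3.49 = 123.93688 BRL
Net change: 123.93688 − 100 = 23.93688 BRL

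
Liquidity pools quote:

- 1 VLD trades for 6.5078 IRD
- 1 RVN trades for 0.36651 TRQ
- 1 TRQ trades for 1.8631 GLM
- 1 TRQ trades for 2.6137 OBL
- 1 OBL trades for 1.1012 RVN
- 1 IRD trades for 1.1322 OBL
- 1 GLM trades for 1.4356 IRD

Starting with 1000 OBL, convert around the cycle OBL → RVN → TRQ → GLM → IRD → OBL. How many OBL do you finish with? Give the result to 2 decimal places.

1222.21

1000 OBL × 1.1012 = 1101.2 RVN
1101.2 RVN × 0.36651 = 403.600812 TRQ
403.600812 TRQ × 1.8631 = 751.9486728372 GLM
751.9486728372 GLM × 1.4356 = 1079.49751472508432 IRD
1079.49751472508432 IRD × 1.1322 = 1222.207086171740467104 OBL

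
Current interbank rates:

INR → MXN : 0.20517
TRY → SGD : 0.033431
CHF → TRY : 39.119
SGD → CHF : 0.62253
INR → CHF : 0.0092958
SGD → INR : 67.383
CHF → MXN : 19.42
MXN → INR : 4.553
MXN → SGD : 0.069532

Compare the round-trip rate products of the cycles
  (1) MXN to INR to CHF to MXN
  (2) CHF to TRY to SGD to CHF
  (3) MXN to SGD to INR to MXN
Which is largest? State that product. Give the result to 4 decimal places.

0.9613

(1) 4.553 × 0.0092958 × 19.42 = 0.82193
(2) 39.119 × 0.033431 × 0.62253 = 0.81414
(3) 0.069532 × 67.383 × 0.20517 = 0.96128
Highest is cycle (3) at 0.9613 (≤1, no arbitrage).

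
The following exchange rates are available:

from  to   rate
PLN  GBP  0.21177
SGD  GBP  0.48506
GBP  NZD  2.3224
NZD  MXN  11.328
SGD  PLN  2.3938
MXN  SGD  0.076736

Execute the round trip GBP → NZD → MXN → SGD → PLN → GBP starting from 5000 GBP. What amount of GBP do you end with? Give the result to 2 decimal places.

5000 GBP × 2.3224 = 11612 NZD
11612 NZD × 11.328 = 131540.736 MXN
131540.736 MXN × 0.076736 = 10093.909917696 SGD
10093.909917696 SGD × 2.3938 = 24162.8015609806848 PLN
24162.8015609806848 PLN × 0.21177 = 5116.956486568879620096 GBP

5116.96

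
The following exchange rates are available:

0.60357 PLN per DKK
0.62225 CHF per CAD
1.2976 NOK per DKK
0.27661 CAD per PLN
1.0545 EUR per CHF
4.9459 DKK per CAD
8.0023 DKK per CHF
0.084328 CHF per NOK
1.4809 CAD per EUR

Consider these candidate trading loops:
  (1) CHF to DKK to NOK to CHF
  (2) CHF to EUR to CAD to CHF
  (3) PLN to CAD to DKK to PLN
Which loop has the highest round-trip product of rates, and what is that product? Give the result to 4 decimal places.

(1) 8.0023 × 1.2976 × 0.084328 = 0.87564
(2) 1.0545 × 1.4809 × 0.62225 = 0.97171
(3) 0.27661 × 4.9459 × 0.60357 = 0.82574
Highest is cycle (2) at 0.9717 (≤1, no arbitrage).

0.9717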